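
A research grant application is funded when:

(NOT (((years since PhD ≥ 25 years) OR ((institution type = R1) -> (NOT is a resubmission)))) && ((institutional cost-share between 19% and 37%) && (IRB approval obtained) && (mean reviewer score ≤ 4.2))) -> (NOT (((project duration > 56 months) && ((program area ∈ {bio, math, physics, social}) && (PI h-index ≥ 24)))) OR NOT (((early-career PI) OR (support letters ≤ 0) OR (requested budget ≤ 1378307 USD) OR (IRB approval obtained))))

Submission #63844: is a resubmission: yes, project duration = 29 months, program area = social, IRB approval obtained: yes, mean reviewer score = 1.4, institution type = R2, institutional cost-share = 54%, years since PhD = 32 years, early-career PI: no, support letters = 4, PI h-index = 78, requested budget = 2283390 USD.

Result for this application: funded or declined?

Funded

Atomic conditions:
  years since PhD ≥ 25 years: 32 ≥ 25 is true
  institution type = R1: R2 == R1 is false
  NOT is a resubmission: yes → false
  institutional cost-share between 19% and 37%: 54 in [19, 37] is false
  IRB approval obtained: yes → true
  mean reviewer score ≤ 4.2: 1.4 ≤ 4.2 is true
  project duration > 56 months: 29 > 56 is false
  program area ∈ {bio, math, physics, social}: social is in the set → true
  PI h-index ≥ 24: 78 ≥ 24 is true
  early-career PI: no → false
  support letters ≤ 0: 4 ≤ 0 is false
  requested budget ≤ 1378307 USD: 2283390 ≤ 1378307 is false
Combine:
[1.1.1.2] false → false (antecedent false ⇒ implication holds) = true
[1.1.1] true OR true = true
[1.1] NOT true = false
[1.2] false AND true AND true = false
[1] false AND false = false
[2.1.1.2] true AND true = true
[2.1.1] false AND true = false
[2.1] NOT false = true
[2.2.1] false OR false OR false OR true = true
[2.2] NOT true = false
[2] true OR false = true
[root] false → true (antecedent false ⇒ implication holds) = true
Overall: true → funded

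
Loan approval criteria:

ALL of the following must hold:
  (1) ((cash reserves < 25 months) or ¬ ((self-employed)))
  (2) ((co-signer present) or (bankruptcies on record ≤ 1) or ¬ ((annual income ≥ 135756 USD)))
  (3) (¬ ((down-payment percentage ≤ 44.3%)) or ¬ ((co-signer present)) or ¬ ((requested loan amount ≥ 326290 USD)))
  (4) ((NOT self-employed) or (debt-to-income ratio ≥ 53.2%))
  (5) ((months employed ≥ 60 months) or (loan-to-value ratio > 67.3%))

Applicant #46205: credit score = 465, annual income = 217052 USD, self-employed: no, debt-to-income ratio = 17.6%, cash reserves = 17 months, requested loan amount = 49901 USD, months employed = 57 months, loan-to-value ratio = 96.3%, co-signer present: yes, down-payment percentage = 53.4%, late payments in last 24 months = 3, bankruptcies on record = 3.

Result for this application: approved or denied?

Approved

Atomic conditions:
  cash reserves < 25 months: 17 < 25 is true
  self-employed: no → false
  co-signer present: yes → true
  bankruptcies on record ≤ 1: 3 ≤ 1 is false
  annual income ≥ 135756 USD: 217052 ≥ 135756 is true
  down-payment percentage ≤ 44.3%: 53.4 ≤ 44.3 is false
  requested loan amount ≥ 326290 USD: 49901 ≥ 326290 is false
  NOT self-employed: no → true
  debt-to-income ratio ≥ 53.2%: 17.6 ≥ 53.2 is false
  months employed ≥ 60 months: 57 ≥ 60 is false
  loan-to-value ratio > 67.3%: 96.3 > 67.3 is true
Combine:
[1.2] NOT false = true
[1] true OR true = true
[2.3] NOT true = false
[2] true OR false OR false = true
[3.1] NOT false = true
[3.2] NOT true = false
[3.3] NOT false = true
[3] true OR false OR true = true
[4] true OR false = true
[5] false OR true = true
[root] true AND true AND true AND true AND true = true
Overall: true → approved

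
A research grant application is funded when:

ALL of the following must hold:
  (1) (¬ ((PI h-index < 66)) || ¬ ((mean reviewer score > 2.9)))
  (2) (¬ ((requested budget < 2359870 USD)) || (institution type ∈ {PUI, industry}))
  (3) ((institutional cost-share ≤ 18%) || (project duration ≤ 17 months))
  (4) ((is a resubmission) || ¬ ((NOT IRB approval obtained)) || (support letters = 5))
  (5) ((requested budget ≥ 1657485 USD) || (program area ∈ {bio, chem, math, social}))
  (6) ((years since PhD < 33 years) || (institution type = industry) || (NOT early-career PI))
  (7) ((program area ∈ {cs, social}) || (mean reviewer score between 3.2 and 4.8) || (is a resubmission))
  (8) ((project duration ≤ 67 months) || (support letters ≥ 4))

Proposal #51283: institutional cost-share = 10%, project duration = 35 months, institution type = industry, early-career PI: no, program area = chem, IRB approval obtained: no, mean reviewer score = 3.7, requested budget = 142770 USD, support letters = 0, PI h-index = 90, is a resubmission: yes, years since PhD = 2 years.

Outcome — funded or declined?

Atomic conditions:
  PI h-index < 66: 90 < 66 is false
  mean reviewer score > 2.9: 3.7 > 2.9 is true
  requested budget < 2359870 USD: 142770 < 2359870 is true
  institution type ∈ {PUI, industry}: industry is in the set → true
  institutional cost-share ≤ 18%: 10 ≤ 18 is true
  project duration ≤ 17 months: 35 ≤ 17 is false
  is a resubmission: yes → true
  NOT IRB approval obtained: no → true
  support letters = 5: 0 == 5 is false
  requested budget ≥ 1657485 USD: 142770 ≥ 1657485 is false
  program area ∈ {bio, chem, math, social}: chem is in the set → true
  years since PhD < 33 years: 2 < 33 is true
  institution type = industry: industry == industry is true
  NOT early-career PI: no → true
  program area ∈ {cs, social}: chem is not in the set → false
  mean reviewer score between 3.2 and 4.8: 3.7 in [3.2, 4.8] is true
  project duration ≤ 67 months: 35 ≤ 67 is true
  support letters ≥ 4: 0 ≥ 4 is false
Combine:
[1.1] NOT false = true
[1.2] NOT true = false
[1] true OR false = true
[2.1] NOT true = false
[2] false OR true = true
[3] true OR false = true
[4.2] NOT true = false
[4] true OR false OR false = true
[5] false OR true = true
[6] true OR true OR true = true
[7] false OR true OR true = true
[8] true OR false = true
[root] true AND true AND true AND true AND true AND true AND true AND true = true
Overall: true → funded

Funded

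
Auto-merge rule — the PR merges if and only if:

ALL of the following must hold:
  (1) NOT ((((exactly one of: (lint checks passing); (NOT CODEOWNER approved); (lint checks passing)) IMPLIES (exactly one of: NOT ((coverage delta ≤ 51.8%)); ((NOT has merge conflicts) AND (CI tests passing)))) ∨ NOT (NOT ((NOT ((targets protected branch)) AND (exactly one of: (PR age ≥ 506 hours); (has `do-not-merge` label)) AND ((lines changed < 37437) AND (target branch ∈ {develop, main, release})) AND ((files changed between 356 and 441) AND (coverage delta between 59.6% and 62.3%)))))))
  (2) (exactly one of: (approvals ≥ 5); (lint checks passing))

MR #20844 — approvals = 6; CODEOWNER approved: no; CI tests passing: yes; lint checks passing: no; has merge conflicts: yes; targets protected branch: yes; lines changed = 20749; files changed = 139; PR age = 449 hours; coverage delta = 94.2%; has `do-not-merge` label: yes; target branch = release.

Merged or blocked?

Blocked

Atomic conditions:
  lint checks passing: no → false
  NOT CODEOWNER approved: no → true
  coverage delta ≤ 51.8%: 94.2 ≤ 51.8 is false
  NOT has merge conflicts: yes → false
  CI tests passing: yes → true
  targets protected branch: yes → true
  PR age ≥ 506 hours: 449 ≥ 506 is false
  has `do-not-merge` label: yes → true
  lines changed < 37437: 20749 < 37437 is true
  target branch ∈ {develop, main, release}: release is in the set → true
  files changed between 356 and 441: 139 in [356, 441] is false
  coverage delta between 59.6% and 62.3%: 94.2 in [59.6, 62.3] is false
  approvals ≥ 5: 6 ≥ 5 is true
Combine:
[1.1.1.1] exactly-one(false, true, false) = true
[1.1.1.2.1] NOT false = true
[1.1.1.2.2] false AND true = false
[1.1.1.2] exactly-one(true, false) = true
[1.1.1] true → true = true
[1.1.2.1.1.1] NOT true = false
[1.1.2.1.1.2] exactly-one(false, true) = true
[1.1.2.1.1.3] true AND true = true
[1.1.2.1.1.4] false AND false = false
[1.1.2.1.1] false AND true AND true AND false = false
[1.1.2.1] NOT false = true
[1.1.2] NOT true = false
[1.1] true OR false = true
[1] NOT true = false
[2] exactly-one(true, false) = true
[root] false AND true = false
Overall: false → blocked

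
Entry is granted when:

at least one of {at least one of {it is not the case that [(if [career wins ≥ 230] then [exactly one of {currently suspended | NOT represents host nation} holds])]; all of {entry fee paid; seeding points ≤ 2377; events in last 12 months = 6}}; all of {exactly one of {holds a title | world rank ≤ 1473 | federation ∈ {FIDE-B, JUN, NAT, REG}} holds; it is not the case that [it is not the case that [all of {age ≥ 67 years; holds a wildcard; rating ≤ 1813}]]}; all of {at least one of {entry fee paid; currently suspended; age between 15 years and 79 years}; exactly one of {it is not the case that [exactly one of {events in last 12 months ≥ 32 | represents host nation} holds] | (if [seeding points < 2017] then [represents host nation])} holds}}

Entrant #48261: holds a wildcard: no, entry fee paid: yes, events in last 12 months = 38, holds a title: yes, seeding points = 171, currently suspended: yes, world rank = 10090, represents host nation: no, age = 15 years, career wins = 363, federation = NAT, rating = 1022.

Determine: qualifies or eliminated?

Atomic conditions:
  career wins ≥ 230: 363 ≥ 230 is true
  currently suspended: yes → true
  NOT represents host nation: no → true
  entry fee paid: yes → true
  seeding points ≤ 2377: 171 ≤ 2377 is true
  events in last 12 months = 6: 38 == 6 is false
  holds a title: yes → true
  world rank ≤ 1473: 10090 ≤ 1473 is false
  federation ∈ {FIDE-B, JUN, NAT, REG}: NAT is in the set → true
  age ≥ 67 years: 15 ≥ 67 is false
  holds a wildcard: no → false
  rating ≤ 1813: 1022 ≤ 1813 is true
  age between 15 years and 79 years: 15 in [15, 79] is true
  events in last 12 months ≥ 32: 38 ≥ 32 is true
  represents host nation: no → false
  seeding points < 2017: 171 < 2017 is true
Combine:
[1.1.1.2] exactly-one(true, true) = false
[1.1.1] true → false = false
[1.1] NOT false = true
[1.2] true AND true AND false = false
[1] true OR false = true
[2.1] exactly-one(true, false, true) = false
[2.2.1.1] false AND false AND true = false
[2.2.1] NOT false = true
[2.2] NOT true = false
[2] false AND false = false
[3.1] true OR true OR true = true
[3.2.1.1] exactly-one(true, false) = true
[3.2.1] NOT true = false
[3.2.2] true → false = false
[3.2] exactly-one(false, false) = false
[3] true AND false = false
[root] true OR false OR false = true
Overall: true → qualifies

Qualifies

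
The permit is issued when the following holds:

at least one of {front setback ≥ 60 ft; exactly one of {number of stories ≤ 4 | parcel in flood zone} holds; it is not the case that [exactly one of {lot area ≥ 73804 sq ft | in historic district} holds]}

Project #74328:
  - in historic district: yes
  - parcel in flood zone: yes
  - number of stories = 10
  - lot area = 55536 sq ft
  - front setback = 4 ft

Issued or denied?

Atomic conditions:
  front setback ≥ 60 ft: 4 ≥ 60 is false
  number of stories ≤ 4: 10 ≤ 4 is false
  parcel in flood zone: yes → true
  lot area ≥ 73804 sq ft: 55536 ≥ 73804 is false
  in historic district: yes → true
Combine:
[2] exactly-one(false, true) = true
[3.1] exactly-one(false, true) = true
[3] NOT true = false
[root] false OR true OR false = true
Overall: true → issued

Issued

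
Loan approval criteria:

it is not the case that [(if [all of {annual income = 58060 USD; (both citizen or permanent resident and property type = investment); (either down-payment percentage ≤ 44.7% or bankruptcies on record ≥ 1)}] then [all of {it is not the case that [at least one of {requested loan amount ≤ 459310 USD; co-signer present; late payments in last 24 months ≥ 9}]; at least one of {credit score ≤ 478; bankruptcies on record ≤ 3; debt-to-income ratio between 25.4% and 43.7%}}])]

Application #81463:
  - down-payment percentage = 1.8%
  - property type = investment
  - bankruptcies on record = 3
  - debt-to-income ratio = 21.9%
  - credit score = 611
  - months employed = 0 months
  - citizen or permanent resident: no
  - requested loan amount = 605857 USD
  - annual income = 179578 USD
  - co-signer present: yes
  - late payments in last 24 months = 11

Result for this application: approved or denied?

Atomic conditions:
  annual income = 58060 USD: 179578 == 58060 is false
  citizen or permanent resident: no → false
  property type = investment: investment == investment is true
  down-payment percentage ≤ 44.7%: 1.8 ≤ 44.7 is true
  bankruptcies on record ≥ 1: 3 ≥ 1 is true
  requested loan amount ≤ 459310 USD: 605857 ≤ 459310 is false
  co-signer present: yes → true
  late payments in last 24 months ≥ 9: 11 ≥ 9 is true
  credit score ≤ 478: 611 ≤ 478 is false
  bankruptcies on record ≤ 3: 3 ≤ 3 is true
  debt-to-income ratio between 25.4% and 43.7%: 21.9 in [25.4, 43.7] is false
Combine:
[1.1.2] false AND true = false
[1.1.3] true OR true = true
[1.1] false AND false AND true = false
[1.2.1.1] false OR true OR true = true
[1.2.1] NOT true = false
[1.2.2] false OR true OR false = true
[1.2] false AND true = false
[1] false → false (antecedent false ⇒ implication holds) = true
[root] NOT true = false
Overall: false → denied

Denied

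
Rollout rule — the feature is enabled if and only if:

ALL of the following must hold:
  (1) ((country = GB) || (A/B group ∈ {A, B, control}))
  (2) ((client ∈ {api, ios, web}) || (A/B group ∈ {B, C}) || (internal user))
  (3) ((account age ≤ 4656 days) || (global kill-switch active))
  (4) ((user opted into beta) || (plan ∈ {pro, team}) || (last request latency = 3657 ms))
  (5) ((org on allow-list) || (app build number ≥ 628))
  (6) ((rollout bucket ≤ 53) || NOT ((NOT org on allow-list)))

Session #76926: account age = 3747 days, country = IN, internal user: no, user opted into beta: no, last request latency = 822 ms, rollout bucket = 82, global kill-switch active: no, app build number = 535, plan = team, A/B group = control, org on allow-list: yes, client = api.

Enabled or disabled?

Atomic conditions:
  country = GB: IN == GB is false
  A/B group ∈ {A, B, control}: control is in the set → true
  client ∈ {api, ios, web}: api is in the set → true
  A/B group ∈ {B, C}: control is not in the set → false
  internal user: no → false
  account age ≤ 4656 days: 3747 ≤ 4656 is true
  global kill-switch active: no → false
  user opted into beta: no → false
  plan ∈ {pro, team}: team is in the set → true
  last request latency = 3657 ms: 822 == 3657 is false
  org on allow-list: yes → true
  app build number ≥ 628: 535 ≥ 628 is false
  rollout bucket ≤ 53: 82 ≤ 53 is false
  NOT org on allow-list: yes → false
Combine:
[1] false OR true = true
[2] true OR false OR false = true
[3] true OR false = true
[4] false OR true OR false = true
[5] true OR false = true
[6.2] NOT false = true
[6] false OR true = true
[root] true AND true AND true AND true AND true AND true = true
Overall: true → enabled

Enabled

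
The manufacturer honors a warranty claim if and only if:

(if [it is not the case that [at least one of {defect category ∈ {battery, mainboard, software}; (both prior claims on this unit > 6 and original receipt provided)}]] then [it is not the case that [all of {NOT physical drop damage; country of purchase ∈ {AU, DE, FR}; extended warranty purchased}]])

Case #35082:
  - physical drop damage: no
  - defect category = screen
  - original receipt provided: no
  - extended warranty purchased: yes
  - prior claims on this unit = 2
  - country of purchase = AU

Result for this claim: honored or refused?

Refused

Atomic conditions:
  defect category ∈ {battery, mainboard, software}: screen is not in the set → false
  prior claims on this unit > 6: 2 > 6 is false
  original receipt provided: no → false
  NOT physical drop damage: no → true
  country of purchase ∈ {AU, DE, FR}: AU is in the set → true
  extended warranty purchased: yes → true
Combine:
[1.1.2] false AND false = false
[1.1] false OR false = false
[1] NOT false = true
[2.1] true AND true AND true = true
[2] NOT true = false
[root] true → false = false
Overall: false → refused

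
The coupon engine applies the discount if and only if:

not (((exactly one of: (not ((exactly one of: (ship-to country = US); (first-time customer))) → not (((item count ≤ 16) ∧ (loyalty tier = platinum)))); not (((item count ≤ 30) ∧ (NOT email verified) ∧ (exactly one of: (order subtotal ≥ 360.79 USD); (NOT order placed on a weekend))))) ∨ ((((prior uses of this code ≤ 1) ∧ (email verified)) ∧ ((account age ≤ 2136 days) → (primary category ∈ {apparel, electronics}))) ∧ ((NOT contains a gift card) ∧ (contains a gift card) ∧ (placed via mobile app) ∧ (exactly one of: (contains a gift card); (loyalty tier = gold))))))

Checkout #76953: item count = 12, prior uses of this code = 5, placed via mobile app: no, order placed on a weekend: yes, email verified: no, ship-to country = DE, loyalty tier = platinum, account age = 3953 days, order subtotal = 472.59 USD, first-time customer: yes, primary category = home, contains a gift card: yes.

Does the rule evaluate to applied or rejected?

Atomic conditions:
  ship-to country = US: DE == US is false
  first-time customer: yes → true
  item count ≤ 16: 12 ≤ 16 is true
  loyalty tier = platinum: platinum == platinum is true
  item count ≤ 30: 12 ≤ 30 is true
  NOT email verified: no → true
  order subtotal ≥ 360.79 USD: 472.59 ≥ 360.79 is true
  NOT order placed on a weekend: yes → false
  prior uses of this code ≤ 1: 5 ≤ 1 is false
  email verified: no → false
  account age ≤ 2136 days: 3953 ≤ 2136 is false
  primary category ∈ {apparel, electronics}: home is not in the set → false
  NOT contains a gift card: yes → false
  contains a gift card: yes → true
  placed via mobile app: no → false
  loyalty tier = gold: platinum == gold is false
Combine:
[1.1.1.1.1] exactly-one(false, true) = true
[1.1.1.1] NOT true = false
[1.1.1.2.1] true AND true = true
[1.1.1.2] NOT true = false
[1.1.1] false → false (antecedent false ⇒ implication holds) = true
[1.1.2.1.3] exactly-one(true, false) = true
[1.1.2.1] true AND true AND true = true
[1.1.2] NOT true = false
[1.1] exactly-one(true, false) = true
[1.2.1.1] false AND false = false
[1.2.1.2] false → false (antecedent false ⇒ implication holds) = true
[1.2.1] false AND true = false
[1.2.2.4] exactly-one(true, false) = true
[1.2.2] false AND true AND false AND true = false
[1.2] false AND false = false
[1] true OR false = true
[root] NOT true = false
Overall: false → rejected

Rejected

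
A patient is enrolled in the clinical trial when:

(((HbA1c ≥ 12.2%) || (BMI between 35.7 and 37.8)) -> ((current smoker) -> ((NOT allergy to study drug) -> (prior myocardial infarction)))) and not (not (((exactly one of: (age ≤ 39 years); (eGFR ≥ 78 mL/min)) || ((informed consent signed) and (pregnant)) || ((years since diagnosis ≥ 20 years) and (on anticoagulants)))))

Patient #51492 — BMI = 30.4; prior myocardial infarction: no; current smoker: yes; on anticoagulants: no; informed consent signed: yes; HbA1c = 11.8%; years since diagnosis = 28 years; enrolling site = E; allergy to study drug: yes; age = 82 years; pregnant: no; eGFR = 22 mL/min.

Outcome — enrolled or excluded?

Excluded

Atomic conditions:
  HbA1c ≥ 12.2%: 11.8 ≥ 12.2 is false
  BMI between 35.7 and 37.8: 30.4 in [35.7, 37.8] is false
  current smoker: yes → true
  NOT allergy to study drug: yes → false
  prior myocardial infarction: no → false
  age ≤ 39 years: 82 ≤ 39 is false
  eGFR ≥ 78 mL/min: 22 ≥ 78 is false
  informed consent signed: yes → true
  pregnant: no → false
  years since diagnosis ≥ 20 years: 28 ≥ 20 is true
  on anticoagulants: no → false
Combine:
[1.1] false OR false = false
[1.2.2] false → false (antecedent false ⇒ implication holds) = true
[1.2] true → true = true
[1] false → true (antecedent false ⇒ implication holds) = true
[2.1.1.1] exactly-one(false, false) = false
[2.1.1.2] true AND false = false
[2.1.1.3] true AND false = false
[2.1.1] false OR false OR false = false
[2.1] NOT false = true
[2] NOT true = false
[root] true AND false = false
Overall: false → excluded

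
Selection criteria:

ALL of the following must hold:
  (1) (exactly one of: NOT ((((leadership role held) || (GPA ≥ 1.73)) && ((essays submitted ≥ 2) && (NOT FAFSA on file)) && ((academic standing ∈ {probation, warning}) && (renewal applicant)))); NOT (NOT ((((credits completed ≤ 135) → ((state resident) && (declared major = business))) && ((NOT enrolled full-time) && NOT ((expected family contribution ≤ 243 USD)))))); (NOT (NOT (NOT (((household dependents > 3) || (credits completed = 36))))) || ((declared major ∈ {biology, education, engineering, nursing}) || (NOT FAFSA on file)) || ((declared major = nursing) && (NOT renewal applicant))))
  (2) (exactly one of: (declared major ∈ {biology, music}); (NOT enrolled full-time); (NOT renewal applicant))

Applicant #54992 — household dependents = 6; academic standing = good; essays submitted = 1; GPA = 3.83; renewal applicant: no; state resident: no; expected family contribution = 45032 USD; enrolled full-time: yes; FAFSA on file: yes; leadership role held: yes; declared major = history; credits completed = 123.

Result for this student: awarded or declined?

Awarded

Atomic conditions:
  leadership role held: yes → true
  GPA ≥ 1.73: 3.83 ≥ 1.73 is true
  essays submitted ≥ 2: 1 ≥ 2 is false
  NOT FAFSA on file: yes → false
  academic standing ∈ {probation, warning}: good is not in the set → false
  renewal applicant: no → false
  credits completed ≤ 135: 123 ≤ 135 is true
  state resident: no → false
  declared major = business: history == business is false
  NOT enrolled full-time: yes → false
  expected family contribution ≤ 243 USD: 45032 ≤ 243 is false
  household dependents > 3: 6 > 3 is true
  credits completed = 36: 123 == 36 is false
  declared major ∈ {biology, education, engineering, nursing}: history is not in the set → false
  declared major = nursing: history == nursing is false
  NOT renewal applicant: no → true
  declared major ∈ {biology, music}: history is not in the set → false
Combine:
[1.1.1.1] true OR true = true
[1.1.1.2] false AND false = false
[1.1.1.3] false AND false = false
[1.1.1] true AND false AND false = false
[1.1] NOT false = true
[1.2.1.1.1.2] false AND false = false
[1.2.1.1.1] true → false = false
[1.2.1.1.2.2] NOT false = true
[1.2.1.1.2] false AND true = false
[1.2.1.1] false AND false = false
[1.2.1] NOT false = true
[1.2] NOT true = false
[1.3.1.1.1.1] true OR false = true
[1.3.1.1.1] NOT true = false
[1.3.1.1] NOT false = true
[1.3.1] NOT true = false
[1.3.2] false OR false = false
[1.3.3] false AND true = false
[1.3] false OR false OR false = false
[1] exactly-one(true, false, false) = true
[2] exactly-one(false, false, true) = true
[root] true AND true = true
Overall: true → awarded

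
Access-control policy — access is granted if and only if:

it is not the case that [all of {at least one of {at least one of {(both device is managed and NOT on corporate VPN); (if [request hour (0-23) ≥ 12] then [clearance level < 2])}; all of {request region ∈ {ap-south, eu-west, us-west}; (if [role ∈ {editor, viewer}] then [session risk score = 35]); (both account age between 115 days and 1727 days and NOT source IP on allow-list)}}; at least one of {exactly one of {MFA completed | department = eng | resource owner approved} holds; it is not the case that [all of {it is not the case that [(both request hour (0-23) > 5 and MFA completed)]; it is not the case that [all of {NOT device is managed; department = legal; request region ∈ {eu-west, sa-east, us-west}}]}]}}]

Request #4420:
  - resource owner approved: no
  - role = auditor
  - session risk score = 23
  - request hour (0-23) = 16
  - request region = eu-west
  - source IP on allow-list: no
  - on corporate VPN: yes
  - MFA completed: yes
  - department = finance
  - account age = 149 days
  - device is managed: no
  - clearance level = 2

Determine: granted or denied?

Atomic conditions:
  device is managed: no → false
  NOT on corporate VPN: yes → false
  request hour (0-23) ≥ 12: 16 ≥ 12 is true
  clearance level < 2: 2 < 2 is false
  request region ∈ {ap-south, eu-west, us-west}: eu-west is in the set → true
  role ∈ {editor, viewer}: auditor is not in the set → false
  session risk score = 35: 23 == 35 is false
  account age between 115 days and 1727 days: 149 in [115, 1727] is true
  NOT source IP on allow-list: no → true
  MFA completed: yes → true
  department = eng: finance == eng is false
  resource owner approved: no → false
  request hour (0-23) > 5: 16 > 5 is true
  NOT device is managed: no → true
  department = legal: finance == legal is false
  request region ∈ {eu-west, sa-east, us-west}: eu-west is in the set → true
Combine:
[1.1.1.1] false AND false = false
[1.1.1.2] true → false = false
[1.1.1] false OR false = false
[1.1.2.2] false → false (antecedent false ⇒ implication holds) = true
[1.1.2.3] true AND true = true
[1.1.2] true AND true AND true = true
[1.1] false OR true = true
[1.2.1] exactly-one(true, false, false) = true
[1.2.2.1.1.1] true AND true = true
[1.2.2.1.1] NOT true = false
[1.2.2.1.2.1] true AND false AND true = false
[1.2.2.1.2] NOT false = true
[1.2.2.1] false AND true = false
[1.2.2] NOT false = true
[1.2] true OR true = true
[1] true AND true = true
[root] NOT true = false
Overall: false → denied

Denied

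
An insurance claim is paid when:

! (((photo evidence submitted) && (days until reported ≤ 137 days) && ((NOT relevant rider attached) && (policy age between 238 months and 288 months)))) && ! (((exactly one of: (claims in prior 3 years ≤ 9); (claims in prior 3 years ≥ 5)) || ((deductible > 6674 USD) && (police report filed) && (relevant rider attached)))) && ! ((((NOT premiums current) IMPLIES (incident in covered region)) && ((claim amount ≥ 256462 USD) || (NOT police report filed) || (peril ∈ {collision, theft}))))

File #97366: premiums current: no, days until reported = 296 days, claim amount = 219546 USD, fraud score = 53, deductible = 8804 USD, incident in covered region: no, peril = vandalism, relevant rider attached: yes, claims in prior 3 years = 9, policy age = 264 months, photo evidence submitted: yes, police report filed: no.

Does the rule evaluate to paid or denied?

Paid

Atomic conditions:
  photo evidence submitted: yes → true
  days until reported ≤ 137 days: 296 ≤ 137 is false
  NOT relevant rider attached: yes → false
  policy age between 238 months and 288 months: 264 in [238, 288] is true
  claims in prior 3 years ≤ 9: 9 ≤ 9 is true
  claims in prior 3 years ≥ 5: 9 ≥ 5 is true
  deductible > 6674 USD: 8804 > 6674 is true
  police report filed: no → false
  relevant rider attached: yes → true
  NOT premiums current: no → true
  incident in covered region: no → false
  claim amount ≥ 256462 USD: 219546 ≥ 256462 is false
  NOT police report filed: no → true
  peril ∈ {collision, theft}: vandalism is not in the set → false
Combine:
[1.1.3] false AND true = false
[1.1] true AND false AND false = false
[1] NOT false = true
[2.1.1] exactly-one(true, true) = false
[2.1.2] true AND false AND true = false
[2.1] false OR false = false
[2] NOT false = true
[3.1.1] true → false = false
[3.1.2] false OR true OR false = true
[3.1] false AND true = false
[3] NOT false = true
[root] true AND true AND true = true
Overall: true → paid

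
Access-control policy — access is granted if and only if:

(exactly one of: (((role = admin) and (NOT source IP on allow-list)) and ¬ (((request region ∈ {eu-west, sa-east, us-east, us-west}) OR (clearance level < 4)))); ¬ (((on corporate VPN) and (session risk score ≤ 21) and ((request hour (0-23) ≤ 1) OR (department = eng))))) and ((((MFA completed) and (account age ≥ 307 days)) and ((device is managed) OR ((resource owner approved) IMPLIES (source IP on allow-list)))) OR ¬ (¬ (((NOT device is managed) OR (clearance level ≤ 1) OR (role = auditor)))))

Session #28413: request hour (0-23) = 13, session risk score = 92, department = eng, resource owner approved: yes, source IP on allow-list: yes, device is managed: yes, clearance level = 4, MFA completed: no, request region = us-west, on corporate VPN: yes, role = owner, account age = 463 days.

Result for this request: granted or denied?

Denied

Atomic conditions:
  role = admin: owner == admin is false
  NOT source IP on allow-list: yes → false
  request region ∈ {eu-west, sa-east, us-east, us-west}: us-west is in the set → true
  clearance level < 4: 4 < 4 is false
  on corporate VPN: yes → true
  session risk score ≤ 21: 92 ≤ 21 is false
  request hour (0-23) ≤ 1: 13 ≤ 1 is false
  department = eng: eng == eng is true
  MFA completed: no → false
  account age ≥ 307 days: 463 ≥ 307 is true
  device is managed: yes → true
  resource owner approved: yes → true
  source IP on allow-list: yes → true
  NOT device is managed: yes → false
  clearance level ≤ 1: 4 ≤ 1 is false
  role = auditor: owner == auditor is false
Combine:
[1.1.1] false AND false = false
[1.1.2.1] true OR false = true
[1.1.2] NOT true = false
[1.1] false AND false = false
[1.2.1.3] false OR true = true
[1.2.1] true AND false AND true = false
[1.2] NOT false = true
[1] exactly-one(false, true) = true
[2.1.1] false AND true = false
[2.1.2.2] true → true = true
[2.1.2] true OR true = true
[2.1] false AND true = false
[2.2.1.1] false OR false OR false = false
[2.2.1] NOT false = true
[2.2] NOT true = false
[2] false OR false = false
[root] true AND false = false
Overall: false → denied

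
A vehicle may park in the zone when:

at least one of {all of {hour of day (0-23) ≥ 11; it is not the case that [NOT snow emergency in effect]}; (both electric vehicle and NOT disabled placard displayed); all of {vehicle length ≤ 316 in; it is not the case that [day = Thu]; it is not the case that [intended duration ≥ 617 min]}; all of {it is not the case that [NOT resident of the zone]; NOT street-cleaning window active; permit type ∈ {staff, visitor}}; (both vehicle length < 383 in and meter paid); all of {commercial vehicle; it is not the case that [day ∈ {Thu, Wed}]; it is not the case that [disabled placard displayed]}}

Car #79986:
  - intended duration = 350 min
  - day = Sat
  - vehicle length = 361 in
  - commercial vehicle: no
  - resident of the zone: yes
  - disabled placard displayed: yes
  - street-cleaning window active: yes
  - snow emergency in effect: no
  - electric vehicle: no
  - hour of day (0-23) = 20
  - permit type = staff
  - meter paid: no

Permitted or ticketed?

Ticketed

Atomic conditions:
  hour of day (0-23) ≥ 11: 20 ≥ 11 is true
  NOT snow emergency in effect: no → true
  electric vehicle: no → false
  NOT disabled placard displayed: yes → false
  vehicle length ≤ 316 in: 361 ≤ 316 is false
  day = Thu: Sat == Thu is false
  intended duration ≥ 617 min: 350 ≥ 617 is false
  NOT resident of the zone: yes → false
  NOT street-cleaning window active: yes → false
  permit type ∈ {staff, visitor}: staff is in the set → true
  vehicle length < 383 in: 361 < 383 is true
  meter paid: no → false
  commercial vehicle: no → false
  day ∈ {Thu, Wed}: Sat is not in the set → false
  disabled placard displayed: yes → true
Combine:
[1.2] NOT true = false
[1] true AND false = false
[2] false AND false = false
[3.2] NOT false = true
[3.3] NOT false = true
[3] false AND true AND true = false
[4.1] NOT false = true
[4] true AND false AND true = false
[5] true AND false = false
[6.2] NOT false = true
[6.3] NOT true = false
[6] false AND true AND false = false
[root] false OR false OR false OR false OR false OR false = false
Overall: false → ticketed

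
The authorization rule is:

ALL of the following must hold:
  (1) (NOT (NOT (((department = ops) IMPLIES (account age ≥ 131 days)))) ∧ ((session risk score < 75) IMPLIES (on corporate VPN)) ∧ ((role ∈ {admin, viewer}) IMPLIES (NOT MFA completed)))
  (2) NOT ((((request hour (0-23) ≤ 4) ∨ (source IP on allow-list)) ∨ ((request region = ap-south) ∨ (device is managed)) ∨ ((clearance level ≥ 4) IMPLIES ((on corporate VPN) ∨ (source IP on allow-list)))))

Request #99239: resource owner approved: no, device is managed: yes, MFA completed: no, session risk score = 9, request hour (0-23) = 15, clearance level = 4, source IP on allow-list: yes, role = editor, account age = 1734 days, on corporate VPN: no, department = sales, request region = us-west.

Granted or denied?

Denied

Atomic conditions:
  department = ops: sales == ops is false
  account age ≥ 131 days: 1734 ≥ 131 is true
  session risk score < 75: 9 < 75 is true
  on corporate VPN: no → false
  role ∈ {admin, viewer}: editor is not in the set → false
  NOT MFA completed: no → true
  request hour (0-23) ≤ 4: 15 ≤ 4 is false
  source IP on allow-list: yes → true
  request region = ap-south: us-west == ap-south is false
  device is managed: yes → true
  clearance level ≥ 4: 4 ≥ 4 is true
Combine:
[1.1.1.1] false → true (antecedent false ⇒ implication holds) = true
[1.1.1] NOT true = false
[1.1] NOT false = true
[1.2] true → false = false
[1.3] false → true (antecedent false ⇒ implication holds) = true
[1] true AND false AND true = false
[2.1.1] false OR true = true
[2.1.2] false OR true = true
[2.1.3.2] false OR true = true
[2.1.3] true → true = true
[2.1] true OR true OR true = true
[2] NOT true = false
[root] false AND false = false
Overall: false → denied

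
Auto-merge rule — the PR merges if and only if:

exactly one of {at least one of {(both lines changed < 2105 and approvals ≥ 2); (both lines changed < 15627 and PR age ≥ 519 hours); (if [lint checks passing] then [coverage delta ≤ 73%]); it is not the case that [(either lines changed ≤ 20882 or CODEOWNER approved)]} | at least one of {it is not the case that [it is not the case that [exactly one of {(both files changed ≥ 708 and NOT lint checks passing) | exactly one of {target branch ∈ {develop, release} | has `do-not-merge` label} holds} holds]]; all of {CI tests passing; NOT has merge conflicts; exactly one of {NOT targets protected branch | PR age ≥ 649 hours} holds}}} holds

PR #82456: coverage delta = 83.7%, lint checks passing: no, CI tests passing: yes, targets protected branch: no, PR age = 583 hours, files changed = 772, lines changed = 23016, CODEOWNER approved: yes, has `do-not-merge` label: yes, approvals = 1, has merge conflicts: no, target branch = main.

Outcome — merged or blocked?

Blocked

Atomic conditions:
  lines changed < 2105: 23016 < 2105 is false
  approvals ≥ 2: 1 ≥ 2 is false
  lines changed < 15627: 23016 < 15627 is false
  PR age ≥ 519 hours: 583 ≥ 519 is true
  lint checks passing: no → false
  coverage delta ≤ 73%: 83.7 ≤ 73 is false
  lines changed ≤ 20882: 23016 ≤ 20882 is false
  CODEOWNER approved: yes → true
  files changed ≥ 708: 772 ≥ 708 is true
  NOT lint checks passing: no → true
  target branch ∈ {develop, release}: main is not in the set → false
  has `do-not-merge` label: yes → true
  CI tests passing: yes → true
  NOT has merge conflicts: no → true
  NOT targets protected branch: no → true
  PR age ≥ 649 hours: 583 ≥ 649 is false
Combine:
[1.1] false AND false = false
[1.2] false AND true = false
[1.3] false → false (antecedent false ⇒ implication holds) = true
[1.4.1] false OR true = true
[1.4] NOT true = false
[1] false OR false OR true OR false = true
[2.1.1.1.1] true AND true = true
[2.1.1.1.2] exactly-one(false, true) = true
[2.1.1.1] exactly-one(true, true) = false
[2.1.1] NOT false = true
[2.1] NOT true = false
[2.2.3] exactly-one(true, false) = true
[2.2] true AND true AND true = true
[2] false OR true = true
[root] exactly-one(true, true) = false
Overall: false → blocked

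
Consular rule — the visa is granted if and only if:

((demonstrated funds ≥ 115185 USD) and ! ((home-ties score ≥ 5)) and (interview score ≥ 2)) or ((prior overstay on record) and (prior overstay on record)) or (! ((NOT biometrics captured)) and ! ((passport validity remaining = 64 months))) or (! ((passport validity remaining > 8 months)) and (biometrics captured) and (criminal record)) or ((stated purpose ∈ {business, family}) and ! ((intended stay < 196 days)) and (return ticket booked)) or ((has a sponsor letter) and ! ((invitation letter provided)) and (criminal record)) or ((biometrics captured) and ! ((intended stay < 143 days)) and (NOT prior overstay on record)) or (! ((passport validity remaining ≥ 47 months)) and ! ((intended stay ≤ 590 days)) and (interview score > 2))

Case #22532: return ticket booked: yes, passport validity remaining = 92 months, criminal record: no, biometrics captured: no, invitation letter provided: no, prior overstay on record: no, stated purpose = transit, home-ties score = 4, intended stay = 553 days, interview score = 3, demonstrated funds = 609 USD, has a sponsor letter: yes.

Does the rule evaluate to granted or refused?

Refused

Atomic conditions:
  demonstrated funds ≥ 115185 USD: 609 ≥ 115185 is false
  home-ties score ≥ 5: 4 ≥ 5 is false
  interview score ≥ 2: 3 ≥ 2 is true
  prior overstay on record: no → false
  NOT biometrics captured: no → true
  passport validity remaining = 64 months: 92 == 64 is false
  passport validity remaining > 8 months: 92 > 8 is true
  biometrics captured: no → false
  criminal record: no → false
  stated purpose ∈ {business, family}: transit is not in the set → false
  intended stay < 196 days: 553 < 196 is false
  return ticket booked: yes → true
  has a sponsor letter: yes → true
  invitation letter provided: no → false
  intended stay < 143 days: 553 < 143 is false
  NOT prior overstay on record: no → true
  passport validity remaining ≥ 47 months: 92 ≥ 47 is true
  intended stay ≤ 590 days: 553 ≤ 590 is true
  interview score > 2: 3 > 2 is true
Combine:
[1.2] NOT false = true
[1] false AND true AND true = false
[2] false AND false = false
[3.1] NOT true = false
[3.2] NOT false = true
[3] false AND true = false
[4.1] NOT true = false
[4] false AND false AND false = false
[5.2] NOT false = true
[5] false AND true AND true = false
[6.2] NOT false = true
[6] true AND true AND false = false
[7.2] NOT false = true
[7] false AND true AND true = false
[8.1] NOT true = false
[8.2] NOT true = false
[8] false AND false AND true = false
[root] false OR false OR false OR false OR false OR false OR false OR false = false
Overall: false → refused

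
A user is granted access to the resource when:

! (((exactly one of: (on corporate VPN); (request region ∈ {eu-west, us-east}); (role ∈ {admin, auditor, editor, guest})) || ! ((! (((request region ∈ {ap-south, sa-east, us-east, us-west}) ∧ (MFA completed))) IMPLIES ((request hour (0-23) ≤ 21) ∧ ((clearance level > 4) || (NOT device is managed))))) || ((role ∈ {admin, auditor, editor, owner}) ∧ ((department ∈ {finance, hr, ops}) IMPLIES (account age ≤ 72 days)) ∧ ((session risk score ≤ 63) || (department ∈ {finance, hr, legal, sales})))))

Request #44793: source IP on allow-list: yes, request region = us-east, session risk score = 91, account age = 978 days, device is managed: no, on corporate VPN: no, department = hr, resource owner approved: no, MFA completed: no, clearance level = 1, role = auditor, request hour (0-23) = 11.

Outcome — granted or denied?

Atomic conditions:
  on corporate VPN: no → false
  request region ∈ {eu-west, us-east}: us-east is in the set → true
  role ∈ {admin, auditor, editor, guest}: auditor is in the set → true
  request region ∈ {ap-south, sa-east, us-east, us-west}: us-east is in the set → true
  MFA completed: no → false
  request hour (0-23) ≤ 21: 11 ≤ 21 is true
  clearance level > 4: 1 > 4 is false
  NOT device is managed: no → true
  role ∈ {admin, auditor, editor, owner}: auditor is in the set → true
  department ∈ {finance, hr, ops}: hr is in the set → true
  account age ≤ 72 days: 978 ≤ 72 is false
  session risk score ≤ 63: 91 ≤ 63 is false
  department ∈ {finance, hr, legal, sales}: hr is in the set → true
Combine:
[1.1] exactly-one(false, true, true) = false
[1.2.1.1.1] true AND false = false
[1.2.1.1] NOT false = true
[1.2.1.2.2] false OR true = true
[1.2.1.2] true AND true = true
[1.2.1] true → true = true
[1.2] NOT true = false
[1.3.2] true → false = false
[1.3.3] false OR true = true
[1.3] true AND false AND true = false
[1] false OR false OR false = false
[root] NOT false = true
Overall: true → granted

Granted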